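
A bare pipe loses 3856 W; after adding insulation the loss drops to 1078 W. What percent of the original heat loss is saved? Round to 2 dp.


Savings = ((3856-1078)/3856)*100 = 72.04 %

72.04 %


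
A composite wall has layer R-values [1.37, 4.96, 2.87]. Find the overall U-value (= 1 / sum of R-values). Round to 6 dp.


R_total = 1.37 + 4.96 + 2.87 = 9.20
U = 1/9.20 = 0.108696

0.108696


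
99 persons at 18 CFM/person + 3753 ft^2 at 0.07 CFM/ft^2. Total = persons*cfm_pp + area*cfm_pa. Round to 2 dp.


Total = 99*18 + 3753*0.07 = 2044.71 CFM

2044.71 CFM


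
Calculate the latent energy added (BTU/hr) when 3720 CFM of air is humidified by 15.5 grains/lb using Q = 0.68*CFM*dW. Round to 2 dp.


Q = 0.68 * 3720 * 15.5 = 39208.80 BTU/hr

39208.80 BTU/hr


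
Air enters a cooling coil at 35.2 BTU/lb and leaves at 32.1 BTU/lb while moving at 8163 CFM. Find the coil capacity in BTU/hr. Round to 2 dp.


Q = 4.5 * 8163 * (35.2 - 32.1) = 113873.85 BTU/hr

113873.85 BTU/hr


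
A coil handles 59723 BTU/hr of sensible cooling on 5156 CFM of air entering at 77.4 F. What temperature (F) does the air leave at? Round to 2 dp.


dT = 59723/(1.08*5156) = 10.7252
T_leave = 77.4 - 10.7252 = 66.67 F

66.67 F


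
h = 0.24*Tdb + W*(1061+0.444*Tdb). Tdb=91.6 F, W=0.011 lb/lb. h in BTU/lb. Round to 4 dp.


h = 0.24*91.6 + 0.011*(1061+0.444*91.6) = 34.1024 BTU/lb

34.1024 BTU/lb


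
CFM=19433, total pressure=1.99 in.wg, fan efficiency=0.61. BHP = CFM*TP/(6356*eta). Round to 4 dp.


BHP = 19433 * 1.99 / (6356 * 0.61) = 9.9742 hp

9.9742 hp


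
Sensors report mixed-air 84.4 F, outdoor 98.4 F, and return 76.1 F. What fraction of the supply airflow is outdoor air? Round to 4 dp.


frac = (84.4 - 76.1) / (98.4 - 76.1) = 0.3722

0.3722


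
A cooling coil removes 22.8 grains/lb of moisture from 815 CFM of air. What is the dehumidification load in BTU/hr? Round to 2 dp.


Q = 0.68 * 815 * 22.8 = 12635.76 BTU/hr

12635.76 BTU/hr


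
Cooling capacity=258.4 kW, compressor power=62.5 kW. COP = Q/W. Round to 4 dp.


COP = 258.4 / 62.5 = 4.1344

4.1344


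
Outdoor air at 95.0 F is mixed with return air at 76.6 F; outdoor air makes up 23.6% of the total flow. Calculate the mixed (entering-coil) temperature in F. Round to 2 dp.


T_mix = 76.6 + (23.6/100)*(95.0-76.6) = 80.94 F

80.94 F


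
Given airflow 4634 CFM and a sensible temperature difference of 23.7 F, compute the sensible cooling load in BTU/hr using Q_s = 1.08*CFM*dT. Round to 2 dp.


Q = 1.08 * 4634 * 23.7 = 118611.86 BTU/hr

118611.86 BTU/hr


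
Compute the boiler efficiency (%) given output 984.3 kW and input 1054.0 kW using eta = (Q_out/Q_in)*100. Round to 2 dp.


eta = (984.3/1054.0)*100 = 93.39 %

93.39 %


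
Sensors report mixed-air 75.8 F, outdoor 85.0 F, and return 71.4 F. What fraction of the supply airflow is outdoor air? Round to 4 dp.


frac = (75.8 - 71.4) / (85.0 - 71.4) = 0.3235

0.3235


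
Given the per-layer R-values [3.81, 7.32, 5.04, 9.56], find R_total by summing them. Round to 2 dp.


R_total = 3.81 + 7.32 + 5.04 + 9.56 = 25.73

25.73


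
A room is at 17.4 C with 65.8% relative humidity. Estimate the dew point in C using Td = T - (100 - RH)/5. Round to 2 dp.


Td = 17.4 - (100-65.8)/5 = 10.56 C

10.56 C


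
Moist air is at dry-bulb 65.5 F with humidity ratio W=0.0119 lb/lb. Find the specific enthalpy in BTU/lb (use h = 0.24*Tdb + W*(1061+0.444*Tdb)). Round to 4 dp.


h = 0.24*65.5 + 0.0119*(1061+0.444*65.5) = 28.6920 BTU/lb

28.6920 BTU/lb


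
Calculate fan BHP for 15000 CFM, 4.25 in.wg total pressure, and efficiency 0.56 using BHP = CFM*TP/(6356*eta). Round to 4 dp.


BHP = 15000 * 4.25 / (6356 * 0.56) = 17.9105 hp

17.9105 hp


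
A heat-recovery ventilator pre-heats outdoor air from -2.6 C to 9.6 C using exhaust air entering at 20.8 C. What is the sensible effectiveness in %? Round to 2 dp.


eff = (9.6-(-2.6))/(20.8-(-2.6))*100 = 52.14 %

52.14 %


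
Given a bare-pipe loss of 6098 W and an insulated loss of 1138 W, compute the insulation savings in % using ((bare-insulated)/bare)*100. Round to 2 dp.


Savings = ((6098-1138)/6098)*100 = 81.34 %

81.34 %


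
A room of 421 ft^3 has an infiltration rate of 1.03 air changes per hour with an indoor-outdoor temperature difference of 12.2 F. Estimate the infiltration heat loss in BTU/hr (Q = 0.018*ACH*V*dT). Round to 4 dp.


Q = 0.018 * 1.03 * 421 * 12.2 = 95.2251 BTU/hr

95.2251 BTU/hr


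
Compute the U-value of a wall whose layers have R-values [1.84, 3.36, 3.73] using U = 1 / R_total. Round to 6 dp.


R_total = 1.84 + 3.36 + 3.73 = 8.93
U = 1/8.93 = 0.111982

0.111982


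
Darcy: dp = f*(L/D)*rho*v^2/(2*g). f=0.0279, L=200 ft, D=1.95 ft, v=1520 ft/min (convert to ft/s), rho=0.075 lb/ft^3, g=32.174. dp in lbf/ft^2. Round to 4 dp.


v_fps = 1520/60 = 25.3333 ft/s
dp = 0.0279*(200/1.95)*0.075*25.3333^2/(2*32.174) = 2.1405 lbf/ft^2

2.1405 lbf/ft^2


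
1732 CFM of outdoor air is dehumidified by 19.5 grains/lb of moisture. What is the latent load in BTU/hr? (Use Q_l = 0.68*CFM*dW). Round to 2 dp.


Q = 0.68 * 1732 * 19.5 = 22966.32 BTU/hr

22966.32 BTU/hr


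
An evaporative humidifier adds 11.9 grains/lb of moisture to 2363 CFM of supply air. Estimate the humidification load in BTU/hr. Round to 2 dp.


Q = 0.68 * 2363 * 11.9 = 19121.40 BTU/hr

19121.40 BTU/hr


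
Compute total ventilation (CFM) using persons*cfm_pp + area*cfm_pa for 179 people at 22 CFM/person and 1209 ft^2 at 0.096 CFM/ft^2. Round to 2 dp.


Total = 179*22 + 1209*0.096 = 4054.06 CFM

4054.06 CFM


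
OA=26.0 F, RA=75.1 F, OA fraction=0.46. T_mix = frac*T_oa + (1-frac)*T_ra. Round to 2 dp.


T_mix = 0.46*26.0 + 0.54*75.1 = 52.51 F

52.51 F


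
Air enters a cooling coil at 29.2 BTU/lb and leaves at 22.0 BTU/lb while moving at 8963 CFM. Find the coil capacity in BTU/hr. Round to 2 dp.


Q = 4.5 * 8963 * (29.2 - 22.0) = 290401.20 BTU/hr

290401.20 BTU/hr


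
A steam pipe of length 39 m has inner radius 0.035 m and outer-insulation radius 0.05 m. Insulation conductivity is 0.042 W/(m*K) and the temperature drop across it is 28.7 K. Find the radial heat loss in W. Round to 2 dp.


Q = 2*pi*0.042*39*28.7/ln(0.05/0.035) = 828.14 W

828.14 W


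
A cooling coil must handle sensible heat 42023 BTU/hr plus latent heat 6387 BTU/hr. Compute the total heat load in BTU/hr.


Qt = 42023 + 6387 = 48410 BTU/hr

48410 BTU/hr


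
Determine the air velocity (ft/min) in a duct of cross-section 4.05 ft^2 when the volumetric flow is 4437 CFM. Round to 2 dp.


V = 4437 / 4.05 = 1095.56 ft/min

1095.56 ft/min


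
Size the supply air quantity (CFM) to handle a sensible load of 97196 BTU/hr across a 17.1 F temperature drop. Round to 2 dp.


CFM = 97196 / (1.08 * 17.1) = 5262.94

5262.94 CFM


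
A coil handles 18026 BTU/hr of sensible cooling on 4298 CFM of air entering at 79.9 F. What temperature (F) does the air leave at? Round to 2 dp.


dT = 18026/(1.08*4298) = 3.8834
T_leave = 79.9 - 3.8834 = 76.02 F

76.02 F


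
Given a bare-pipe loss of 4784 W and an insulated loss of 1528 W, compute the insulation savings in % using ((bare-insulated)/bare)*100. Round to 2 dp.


Savings = ((4784-1528)/4784)*100 = 68.06 %

68.06 %


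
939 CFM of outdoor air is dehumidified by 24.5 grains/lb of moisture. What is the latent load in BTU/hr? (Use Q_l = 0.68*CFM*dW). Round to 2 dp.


Q = 0.68 * 939 * 24.5 = 15643.74 BTU/hr

15643.74 BTU/hr


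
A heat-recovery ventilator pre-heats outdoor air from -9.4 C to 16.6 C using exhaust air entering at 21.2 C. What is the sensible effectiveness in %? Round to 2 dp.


eff = (16.6-(-9.4))/(21.2-(-9.4))*100 = 84.97 %

84.97 %


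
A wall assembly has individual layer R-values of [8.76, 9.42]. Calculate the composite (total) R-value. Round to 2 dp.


R_total = 8.76 + 9.42 = 18.18

18.18


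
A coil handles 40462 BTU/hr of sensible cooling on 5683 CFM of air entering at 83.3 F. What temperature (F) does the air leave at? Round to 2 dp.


dT = 40462/(1.08*5683) = 6.5924
T_leave = 83.3 - 6.5924 = 76.71 F

76.71 F


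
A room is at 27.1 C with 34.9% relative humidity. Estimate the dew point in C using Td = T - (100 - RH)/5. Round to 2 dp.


Td = 27.1 - (100-34.9)/5 = 14.08 C

14.08 C


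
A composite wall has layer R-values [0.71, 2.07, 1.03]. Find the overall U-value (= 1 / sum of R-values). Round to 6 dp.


R_total = 0.71 + 2.07 + 1.03 = 3.81
U = 1/3.81 = 0.262467

0.262467


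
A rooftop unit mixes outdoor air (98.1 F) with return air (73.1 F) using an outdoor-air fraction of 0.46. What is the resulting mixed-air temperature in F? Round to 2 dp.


T_mix = 0.46*98.1 + 0.54*73.1 = 84.60 F

84.60 F


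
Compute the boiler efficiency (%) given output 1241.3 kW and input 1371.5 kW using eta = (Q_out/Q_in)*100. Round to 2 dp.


eta = (1241.3/1371.5)*100 = 90.51 %

90.51 %


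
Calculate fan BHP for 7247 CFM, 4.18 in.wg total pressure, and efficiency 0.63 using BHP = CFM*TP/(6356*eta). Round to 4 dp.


BHP = 7247 * 4.18 / (6356 * 0.63) = 7.5650 hp

7.5650 hp


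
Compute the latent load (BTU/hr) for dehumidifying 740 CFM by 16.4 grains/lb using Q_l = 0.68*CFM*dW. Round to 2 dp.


Q = 0.68 * 740 * 16.4 = 8252.48 BTU/hr

8252.48 BTU/hr


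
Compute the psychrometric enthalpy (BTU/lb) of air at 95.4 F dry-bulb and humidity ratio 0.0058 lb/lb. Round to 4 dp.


h = 0.24*95.4 + 0.0058*(1061+0.444*95.4) = 29.2955 BTU/lb

29.2955 BTU/lb


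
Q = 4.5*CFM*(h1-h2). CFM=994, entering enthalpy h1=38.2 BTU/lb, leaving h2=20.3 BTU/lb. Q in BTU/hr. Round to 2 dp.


Q = 4.5 * 994 * (38.2 - 20.3) = 80066.70 BTU/hr

80066.70 BTU/hr


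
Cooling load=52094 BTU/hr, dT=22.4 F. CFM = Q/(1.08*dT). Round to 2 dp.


CFM = 52094 / (1.08 * 22.4) = 2153.36

2153.36 CFM


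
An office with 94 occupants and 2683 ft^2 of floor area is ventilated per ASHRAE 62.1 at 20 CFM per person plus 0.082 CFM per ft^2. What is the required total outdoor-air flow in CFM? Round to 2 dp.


Total = 94*20 + 2683*0.082 = 2100.01 CFM

2100.01 CFM


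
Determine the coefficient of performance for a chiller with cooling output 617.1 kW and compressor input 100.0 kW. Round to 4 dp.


COP = 617.1 / 100.0 = 6.1710

6.1710


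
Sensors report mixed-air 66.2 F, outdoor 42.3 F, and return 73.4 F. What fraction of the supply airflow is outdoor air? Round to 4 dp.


frac = (66.2 - 73.4) / (42.3 - 73.4) = 0.2315

0.2315


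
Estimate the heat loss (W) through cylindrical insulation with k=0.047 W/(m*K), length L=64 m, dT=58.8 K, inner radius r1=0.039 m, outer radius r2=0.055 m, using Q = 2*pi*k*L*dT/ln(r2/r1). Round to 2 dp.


Q = 2*pi*0.047*64*58.8/ln(0.055/0.039) = 3232.70 W

3232.70 W


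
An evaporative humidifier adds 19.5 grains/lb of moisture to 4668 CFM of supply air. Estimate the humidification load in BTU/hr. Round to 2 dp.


Q = 0.68 * 4668 * 19.5 = 61897.68 BTU/hr

61897.68 BTU/hr


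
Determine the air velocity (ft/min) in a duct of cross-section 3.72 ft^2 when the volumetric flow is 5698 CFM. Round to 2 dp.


V = 5698 / 3.72 = 1531.72 ft/min

1531.72 ft/min


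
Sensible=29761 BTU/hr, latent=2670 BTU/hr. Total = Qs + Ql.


Qt = 29761 + 2670 = 32431 BTU/hr

32431 BTU/hr


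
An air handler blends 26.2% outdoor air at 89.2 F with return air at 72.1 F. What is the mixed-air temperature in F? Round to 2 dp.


T_mix = 72.1 + (26.2/100)*(89.2-72.1) = 76.58 F

76.58 F


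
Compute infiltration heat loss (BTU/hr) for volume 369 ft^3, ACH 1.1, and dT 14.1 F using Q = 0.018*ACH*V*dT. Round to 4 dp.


Q = 0.018 * 1.1 * 369 * 14.1 = 103.0174 BTU/hr

103.0174 BTU/hr


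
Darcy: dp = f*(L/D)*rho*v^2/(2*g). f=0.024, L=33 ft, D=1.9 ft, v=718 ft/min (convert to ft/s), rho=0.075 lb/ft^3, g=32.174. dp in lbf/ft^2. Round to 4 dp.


v_fps = 718/60 = 11.9667 ft/s
dp = 0.024*(33/1.9)*0.075*11.9667^2/(2*32.174) = 0.0696 lbf/ft^2

0.0696 lbf/ft^2


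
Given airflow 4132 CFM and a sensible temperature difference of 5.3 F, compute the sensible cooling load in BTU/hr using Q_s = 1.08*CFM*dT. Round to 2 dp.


Q = 1.08 * 4132 * 5.3 = 23651.57 BTU/hr

23651.57 BTU/hr


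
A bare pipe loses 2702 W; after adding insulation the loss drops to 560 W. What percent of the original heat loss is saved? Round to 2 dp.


Savings = ((2702-560)/2702)*100 = 79.27 %

79.27 %


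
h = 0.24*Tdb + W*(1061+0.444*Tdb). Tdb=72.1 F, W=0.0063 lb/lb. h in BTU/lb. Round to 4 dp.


h = 0.24*72.1 + 0.0063*(1061+0.444*72.1) = 24.1900 BTU/lb

24.1900 BTU/lb


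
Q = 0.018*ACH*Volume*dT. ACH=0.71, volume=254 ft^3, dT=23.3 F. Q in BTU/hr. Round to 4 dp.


Q = 0.018 * 0.71 * 254 * 23.3 = 75.6346 BTU/hr

75.6346 BTU/hr


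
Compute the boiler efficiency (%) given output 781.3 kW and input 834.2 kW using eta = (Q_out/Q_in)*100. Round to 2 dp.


eta = (781.3/834.2)*100 = 93.66 %

93.66 %


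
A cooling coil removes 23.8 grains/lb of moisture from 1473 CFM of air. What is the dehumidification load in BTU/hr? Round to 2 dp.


Q = 0.68 * 1473 * 23.8 = 23839.03 BTU/hr

23839.03 BTU/hr


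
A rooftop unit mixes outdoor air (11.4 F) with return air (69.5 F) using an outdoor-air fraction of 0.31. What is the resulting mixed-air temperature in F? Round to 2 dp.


T_mix = 0.31*11.4 + 0.69*69.5 = 51.49 F

51.49 F


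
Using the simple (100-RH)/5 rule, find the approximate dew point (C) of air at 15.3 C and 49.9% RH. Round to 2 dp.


Td = 15.3 - (100-49.9)/5 = 5.28 C

5.28 C


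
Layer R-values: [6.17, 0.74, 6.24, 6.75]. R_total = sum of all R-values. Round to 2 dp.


R_total = 6.17 + 0.74 + 6.24 + 6.75 = 19.90

19.90


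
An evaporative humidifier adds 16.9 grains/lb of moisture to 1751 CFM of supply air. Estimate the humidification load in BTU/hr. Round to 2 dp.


Q = 0.68 * 1751 * 16.9 = 20122.49 BTU/hr

20122.49 BTU/hr


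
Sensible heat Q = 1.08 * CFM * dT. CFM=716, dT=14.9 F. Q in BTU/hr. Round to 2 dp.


Q = 1.08 * 716 * 14.9 = 11521.87 BTU/hr

11521.87 BTU/hr


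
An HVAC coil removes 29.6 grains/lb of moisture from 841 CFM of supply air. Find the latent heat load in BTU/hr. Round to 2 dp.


Q = 0.68 * 841 * 29.6 = 16927.65 BTU/hr

16927.65 BTU/hr


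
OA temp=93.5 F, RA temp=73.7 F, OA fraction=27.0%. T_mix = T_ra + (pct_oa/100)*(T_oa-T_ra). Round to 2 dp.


T_mix = 73.7 + (27.0/100)*(93.5-73.7) = 79.05 F

79.05 F


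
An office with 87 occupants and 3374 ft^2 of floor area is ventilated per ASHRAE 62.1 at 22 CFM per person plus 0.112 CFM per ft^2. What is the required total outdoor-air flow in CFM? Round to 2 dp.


Total = 87*22 + 3374*0.112 = 2291.89 CFM

2291.89 CFM


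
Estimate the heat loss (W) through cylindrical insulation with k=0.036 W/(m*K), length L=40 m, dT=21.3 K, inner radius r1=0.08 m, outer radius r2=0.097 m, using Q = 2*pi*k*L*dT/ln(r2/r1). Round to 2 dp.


Q = 2*pi*0.036*40*21.3/ln(0.097/0.08) = 1000.17 W

1000.17 W


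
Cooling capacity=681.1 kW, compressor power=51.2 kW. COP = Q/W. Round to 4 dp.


COP = 681.1 / 51.2 = 13.3027

13.3027


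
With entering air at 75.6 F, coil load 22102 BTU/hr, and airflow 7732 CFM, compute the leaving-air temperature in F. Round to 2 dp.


dT = 22102/(1.08*7732) = 2.6468
T_leave = 75.6 - 2.6468 = 72.95 F

72.95 F


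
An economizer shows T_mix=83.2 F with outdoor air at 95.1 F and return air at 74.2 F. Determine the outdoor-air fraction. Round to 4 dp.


frac = (83.2 - 74.2) / (95.1 - 74.2) = 0.4306

0.4306


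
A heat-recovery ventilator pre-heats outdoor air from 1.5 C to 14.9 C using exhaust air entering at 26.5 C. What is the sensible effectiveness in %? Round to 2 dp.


eff = (14.9-1.5)/(26.5-1.5)*100 = 53.60 %

53.60 %


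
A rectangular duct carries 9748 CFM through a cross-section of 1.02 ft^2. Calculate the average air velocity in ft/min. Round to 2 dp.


V = 9748 / 1.02 = 9556.86 ft/min

9556.86 ft/min


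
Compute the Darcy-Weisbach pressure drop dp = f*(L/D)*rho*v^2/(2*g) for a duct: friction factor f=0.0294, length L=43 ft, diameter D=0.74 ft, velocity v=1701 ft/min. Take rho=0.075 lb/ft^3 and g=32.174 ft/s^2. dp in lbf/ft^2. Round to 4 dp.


v_fps = 1701/60 = 28.35 ft/s
dp = 0.0294*(43/0.74)*0.075*28.35^2/(2*32.174) = 1.6004 lbf/ft^2

1.6004 lbf/ft^2


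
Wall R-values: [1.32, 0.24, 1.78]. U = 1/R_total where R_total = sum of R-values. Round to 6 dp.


R_total = 1.32 + 0.24 + 1.78 = 3.34
U = 1/3.34 = 0.299401

0.299401


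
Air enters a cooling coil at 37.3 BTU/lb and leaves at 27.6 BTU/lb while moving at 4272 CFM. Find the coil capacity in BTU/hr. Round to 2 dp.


Q = 4.5 * 4272 * (37.3 - 27.6) = 186472.80 BTU/hr

186472.80 BTU/hr


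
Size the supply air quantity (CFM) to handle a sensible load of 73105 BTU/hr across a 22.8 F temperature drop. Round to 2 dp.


CFM = 73105 / (1.08 * 22.8) = 2968.85

2968.85 CFM


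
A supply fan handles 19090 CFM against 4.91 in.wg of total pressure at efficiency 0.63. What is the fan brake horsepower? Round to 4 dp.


BHP = 19090 * 4.91 / (6356 * 0.63) = 23.4079 hp

23.4079 hp


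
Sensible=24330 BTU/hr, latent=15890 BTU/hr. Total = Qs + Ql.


Qt = 24330 + 15890 = 40220 BTU/hr

40220 BTU/hr


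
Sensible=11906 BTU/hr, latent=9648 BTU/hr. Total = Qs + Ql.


Qt = 11906 + 9648 = 21554 BTU/hr

21554 BTU/hr


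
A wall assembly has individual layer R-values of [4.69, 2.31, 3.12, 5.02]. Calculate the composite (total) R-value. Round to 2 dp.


R_total = 4.69 + 2.31 + 3.12 + 5.02 = 15.14

15.14


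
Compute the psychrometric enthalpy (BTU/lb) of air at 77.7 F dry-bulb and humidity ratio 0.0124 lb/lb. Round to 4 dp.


h = 0.24*77.7 + 0.0124*(1061+0.444*77.7) = 32.2322 BTU/lb

32.2322 BTU/lb


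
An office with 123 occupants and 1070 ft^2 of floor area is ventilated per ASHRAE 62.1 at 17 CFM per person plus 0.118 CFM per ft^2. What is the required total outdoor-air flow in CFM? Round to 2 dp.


Total = 123*17 + 1070*0.118 = 2217.26 CFM

2217.26 CFM


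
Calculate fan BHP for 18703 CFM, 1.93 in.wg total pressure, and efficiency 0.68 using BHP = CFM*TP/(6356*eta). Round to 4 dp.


BHP = 18703 * 1.93 / (6356 * 0.68) = 8.3517 hp

8.3517 hp


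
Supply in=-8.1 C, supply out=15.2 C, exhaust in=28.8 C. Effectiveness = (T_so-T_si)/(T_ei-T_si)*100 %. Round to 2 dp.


eff = (15.2-(-8.1))/(28.8-(-8.1))*100 = 63.14 %

63.14 %


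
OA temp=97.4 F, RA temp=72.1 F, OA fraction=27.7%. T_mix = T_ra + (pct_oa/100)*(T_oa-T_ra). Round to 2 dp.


T_mix = 72.1 + (27.7/100)*(97.4-72.1) = 79.11 F

79.11 F


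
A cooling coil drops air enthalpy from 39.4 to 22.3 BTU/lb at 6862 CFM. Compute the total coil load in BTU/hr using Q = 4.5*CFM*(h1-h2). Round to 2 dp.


Q = 4.5 * 6862 * (39.4 - 22.3) = 528030.90 BTU/hr

528030.90 BTU/hr


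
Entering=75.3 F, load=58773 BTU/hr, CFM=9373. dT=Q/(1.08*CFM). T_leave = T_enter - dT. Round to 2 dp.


dT = 58773/(1.08*9373) = 5.8060
T_leave = 75.3 - 5.8060 = 69.49 F

69.49 F


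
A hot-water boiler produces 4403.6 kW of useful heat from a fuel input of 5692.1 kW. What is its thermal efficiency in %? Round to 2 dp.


eta = (4403.6/5692.1)*100 = 77.36 %

77.36 %


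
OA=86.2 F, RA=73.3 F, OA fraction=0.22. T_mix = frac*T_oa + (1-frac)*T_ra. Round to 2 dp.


T_mix = 0.22*86.2 + 0.78*73.3 = 76.14 F

76.14 F


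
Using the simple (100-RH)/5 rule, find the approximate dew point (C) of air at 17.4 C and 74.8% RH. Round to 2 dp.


Td = 17.4 - (100-74.8)/5 = 12.36 C

12.36 C


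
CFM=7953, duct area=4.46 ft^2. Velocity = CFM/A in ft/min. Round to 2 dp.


V = 7953 / 4.46 = 1783.18 ft/min

1783.18 ft/min


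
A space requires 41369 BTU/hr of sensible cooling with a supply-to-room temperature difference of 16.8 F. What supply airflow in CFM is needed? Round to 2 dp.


CFM = 41369 / (1.08 * 16.8) = 2280.04

2280.04 CFM


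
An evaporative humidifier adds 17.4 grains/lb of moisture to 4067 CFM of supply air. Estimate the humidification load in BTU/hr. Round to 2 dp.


Q = 0.68 * 4067 * 17.4 = 48120.74 BTU/hr

48120.74 BTU/hr


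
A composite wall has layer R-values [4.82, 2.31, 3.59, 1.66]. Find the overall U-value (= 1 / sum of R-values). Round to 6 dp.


R_total = 4.82 + 2.31 + 3.59 + 1.66 = 12.38
U = 1/12.38 = 0.080775

0.080775


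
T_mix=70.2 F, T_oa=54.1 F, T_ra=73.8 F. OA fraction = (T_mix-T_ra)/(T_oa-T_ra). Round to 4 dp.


frac = (70.2 - 73.8) / (54.1 - 73.8) = 0.1827

0.1827


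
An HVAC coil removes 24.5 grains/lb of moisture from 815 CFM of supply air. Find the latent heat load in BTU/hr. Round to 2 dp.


Q = 0.68 * 815 * 24.5 = 13577.90 BTU/hr

13577.90 BTU/hr


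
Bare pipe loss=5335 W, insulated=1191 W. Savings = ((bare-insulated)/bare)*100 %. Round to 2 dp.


Savings = ((5335-1191)/5335)*100 = 77.68 %

77.68 %


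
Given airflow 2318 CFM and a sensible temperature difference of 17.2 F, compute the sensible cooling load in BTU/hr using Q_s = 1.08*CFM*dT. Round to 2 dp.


Q = 1.08 * 2318 * 17.2 = 43059.17 BTU/hr

43059.17 BTU/hr


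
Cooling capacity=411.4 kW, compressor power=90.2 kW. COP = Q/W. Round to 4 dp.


COP = 411.4 / 90.2 = 4.5610

4.5610


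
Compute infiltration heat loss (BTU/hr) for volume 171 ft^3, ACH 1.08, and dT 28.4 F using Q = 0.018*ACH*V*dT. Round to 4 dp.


Q = 0.018 * 1.08 * 171 * 28.4 = 94.4084 BTU/hr

94.4084 BTU/hr


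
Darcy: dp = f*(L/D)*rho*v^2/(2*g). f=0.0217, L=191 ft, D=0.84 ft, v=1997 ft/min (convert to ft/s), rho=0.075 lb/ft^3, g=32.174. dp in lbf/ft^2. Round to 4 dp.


v_fps = 1997/60 = 33.2833 ft/s
dp = 0.0217*(191/0.84)*0.075*33.2833^2/(2*32.174) = 6.3708 lbf/ft^2

6.3708 lbf/ft^2


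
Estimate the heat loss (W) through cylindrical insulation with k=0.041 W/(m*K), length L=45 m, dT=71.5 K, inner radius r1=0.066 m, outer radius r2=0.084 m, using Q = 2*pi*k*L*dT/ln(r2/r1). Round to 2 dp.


Q = 2*pi*0.041*45*71.5/ln(0.084/0.066) = 3436.95 W

3436.95 W


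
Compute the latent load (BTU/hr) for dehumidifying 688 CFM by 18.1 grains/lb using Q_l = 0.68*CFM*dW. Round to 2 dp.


Q = 0.68 * 688 * 18.1 = 8467.90 BTU/hr

8467.90 BTU/hr


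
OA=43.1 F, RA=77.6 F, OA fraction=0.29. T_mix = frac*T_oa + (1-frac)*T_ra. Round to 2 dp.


T_mix = 0.29*43.1 + 0.71*77.6 = 67.60 F

67.60 F


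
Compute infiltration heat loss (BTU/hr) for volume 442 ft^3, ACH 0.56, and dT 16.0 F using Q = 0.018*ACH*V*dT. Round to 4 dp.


Q = 0.018 * 0.56 * 442 * 16.0 = 71.2858 BTU/hr

71.2858 BTU/hr


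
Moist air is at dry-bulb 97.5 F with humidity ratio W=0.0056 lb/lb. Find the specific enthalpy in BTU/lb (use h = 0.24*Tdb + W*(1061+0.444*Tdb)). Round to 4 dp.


h = 0.24*97.5 + 0.0056*(1061+0.444*97.5) = 29.5840 BTU/lb

29.5840 BTU/lb


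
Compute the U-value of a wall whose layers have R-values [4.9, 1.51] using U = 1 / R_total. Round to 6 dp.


R_total = 4.9 + 1.51 = 6.41
U = 1/6.41 = 0.156006

0.156006


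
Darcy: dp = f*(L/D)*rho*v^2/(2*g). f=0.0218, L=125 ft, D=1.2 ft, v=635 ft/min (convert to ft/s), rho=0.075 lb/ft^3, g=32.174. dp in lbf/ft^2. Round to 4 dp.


v_fps = 635/60 = 10.5833 ft/s
dp = 0.0218*(125/1.2)*0.075*10.5833^2/(2*32.174) = 0.2965 lbf/ft^2

0.2965 lbf/ft^2


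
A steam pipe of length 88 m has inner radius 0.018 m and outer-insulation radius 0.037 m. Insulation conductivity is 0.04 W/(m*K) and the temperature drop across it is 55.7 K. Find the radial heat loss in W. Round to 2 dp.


Q = 2*pi*0.04*88*55.7/ln(0.037/0.018) = 1709.68 W

1709.68 W


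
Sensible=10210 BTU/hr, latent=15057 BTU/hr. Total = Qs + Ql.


Qt = 10210 + 15057 = 25267 BTU/hr

25267 BTU/hr


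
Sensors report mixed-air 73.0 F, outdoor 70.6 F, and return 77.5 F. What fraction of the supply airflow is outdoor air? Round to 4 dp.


frac = (73.0 - 77.5) / (70.6 - 77.5) = 0.6522

0.6522


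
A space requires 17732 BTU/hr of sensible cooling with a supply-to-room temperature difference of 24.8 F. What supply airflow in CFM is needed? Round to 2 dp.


CFM = 17732 / (1.08 * 24.8) = 662.04

662.04 CFM


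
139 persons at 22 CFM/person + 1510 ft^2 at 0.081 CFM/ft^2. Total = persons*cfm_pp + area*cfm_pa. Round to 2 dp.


Total = 139*22 + 1510*0.081 = 3180.31 CFM

3180.31 CFM


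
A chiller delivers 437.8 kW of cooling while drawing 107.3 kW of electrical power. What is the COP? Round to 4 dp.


COP = 437.8 / 107.3 = 4.0801

4.0801


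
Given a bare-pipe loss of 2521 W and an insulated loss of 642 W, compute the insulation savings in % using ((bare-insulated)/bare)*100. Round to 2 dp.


Savings = ((2521-642)/2521)*100 = 74.53 %

74.53 %


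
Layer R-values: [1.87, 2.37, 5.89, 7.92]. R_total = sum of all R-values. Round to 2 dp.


R_total = 1.87 + 2.37 + 5.89 + 7.92 = 18.05

18.05


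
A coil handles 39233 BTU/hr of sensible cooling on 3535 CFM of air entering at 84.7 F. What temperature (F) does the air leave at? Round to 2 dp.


dT = 39233/(1.08*3535) = 10.2763
T_leave = 84.7 - 10.2763 = 74.42 F

74.42 F


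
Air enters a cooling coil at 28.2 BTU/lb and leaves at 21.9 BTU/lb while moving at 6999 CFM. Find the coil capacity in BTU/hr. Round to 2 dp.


Q = 4.5 * 6999 * (28.2 - 21.9) = 198421.65 BTU/hr

198421.65 BTU/hr


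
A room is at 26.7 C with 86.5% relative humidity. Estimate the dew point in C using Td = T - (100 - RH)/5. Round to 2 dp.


Td = 26.7 - (100-86.5)/5 = 24.00 C

24.00 C


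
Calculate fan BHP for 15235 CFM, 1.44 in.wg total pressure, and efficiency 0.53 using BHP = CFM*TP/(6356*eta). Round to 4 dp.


BHP = 15235 * 1.44 / (6356 * 0.53) = 6.5125 hp

6.5125 hp


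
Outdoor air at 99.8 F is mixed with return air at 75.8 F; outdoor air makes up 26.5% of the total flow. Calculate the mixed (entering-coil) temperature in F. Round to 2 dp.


T_mix = 75.8 + (26.5/100)*(99.8-75.8) = 82.16 F

82.16 F


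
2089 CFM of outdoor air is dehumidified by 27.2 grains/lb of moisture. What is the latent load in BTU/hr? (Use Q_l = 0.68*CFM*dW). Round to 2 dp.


Q = 0.68 * 2089 * 27.2 = 38638.14 BTU/hr

38638.14 BTU/hr


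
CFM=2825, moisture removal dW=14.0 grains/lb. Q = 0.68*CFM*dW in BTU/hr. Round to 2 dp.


Q = 0.68 * 2825 * 14.0 = 26894.00 BTU/hr

26894.00 BTU/hr


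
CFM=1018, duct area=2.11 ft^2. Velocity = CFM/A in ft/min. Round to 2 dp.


V = 1018 / 2.11 = 482.46 ft/min

482.46 ft/min


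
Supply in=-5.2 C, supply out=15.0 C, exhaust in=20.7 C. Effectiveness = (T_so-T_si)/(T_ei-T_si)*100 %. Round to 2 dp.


eff = (15.0-(-5.2))/(20.7-(-5.2))*100 = 77.99 %

77.99 %


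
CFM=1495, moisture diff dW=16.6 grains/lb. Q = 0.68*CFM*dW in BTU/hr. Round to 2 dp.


Q = 0.68 * 1495 * 16.6 = 16875.56 BTU/hr

16875.56 BTU/hr


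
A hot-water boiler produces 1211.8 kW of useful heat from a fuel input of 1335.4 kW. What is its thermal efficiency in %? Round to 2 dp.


eta = (1211.8/1335.4)*100 = 90.74 %

90.74 %


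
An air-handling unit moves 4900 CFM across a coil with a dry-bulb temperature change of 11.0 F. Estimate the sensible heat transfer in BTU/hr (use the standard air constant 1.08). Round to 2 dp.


Q = 1.08 * 4900 * 11.0 = 58212.00 BTU/hr

58212.00 BTU/hr


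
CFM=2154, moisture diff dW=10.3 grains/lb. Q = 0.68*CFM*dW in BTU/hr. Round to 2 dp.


Q = 0.68 * 2154 * 10.3 = 15086.62 BTU/hr

15086.62 BTU/hr


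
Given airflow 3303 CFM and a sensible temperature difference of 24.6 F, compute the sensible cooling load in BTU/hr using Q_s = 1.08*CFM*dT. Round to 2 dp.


Q = 1.08 * 3303 * 24.6 = 87754.10 BTU/hr

87754.10 BTU/hr


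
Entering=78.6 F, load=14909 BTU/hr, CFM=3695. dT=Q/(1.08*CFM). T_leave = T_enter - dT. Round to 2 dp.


dT = 14909/(1.08*3695) = 3.7360
T_leave = 78.6 - 3.7360 = 74.86 F

74.86 F


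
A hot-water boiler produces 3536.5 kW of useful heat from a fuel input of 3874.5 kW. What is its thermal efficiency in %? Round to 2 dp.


eta = (3536.5/3874.5)*100 = 91.28 %

91.28 %


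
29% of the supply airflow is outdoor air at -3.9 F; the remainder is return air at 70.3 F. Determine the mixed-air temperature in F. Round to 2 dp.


T_mix = 0.29*(-3.9) + 0.71*70.3 = 48.78 F

48.78 F


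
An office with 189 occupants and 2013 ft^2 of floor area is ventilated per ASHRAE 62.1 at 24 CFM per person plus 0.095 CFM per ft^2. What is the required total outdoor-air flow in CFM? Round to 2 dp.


Total = 189*24 + 2013*0.095 = 4727.24 CFM

4727.24 CFM


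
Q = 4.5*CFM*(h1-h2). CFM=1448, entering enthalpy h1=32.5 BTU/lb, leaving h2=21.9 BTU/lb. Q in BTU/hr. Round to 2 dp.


Q = 4.5 * 1448 * (32.5 - 21.9) = 69069.60 BTU/hr

69069.60 BTU/hr


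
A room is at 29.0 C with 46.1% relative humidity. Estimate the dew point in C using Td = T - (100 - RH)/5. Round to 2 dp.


Td = 29.0 - (100-46.1)/5 = 18.22 C

18.22 C


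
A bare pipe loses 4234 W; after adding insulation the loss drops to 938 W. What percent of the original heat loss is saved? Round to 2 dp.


Savings = ((4234-938)/4234)*100 = 77.85 %

77.85 %


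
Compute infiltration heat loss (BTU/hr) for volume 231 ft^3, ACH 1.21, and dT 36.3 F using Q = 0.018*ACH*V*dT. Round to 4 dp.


Q = 0.018 * 1.21 * 231 * 36.3 = 182.6318 BTU/hr

182.6318 BTU/hr


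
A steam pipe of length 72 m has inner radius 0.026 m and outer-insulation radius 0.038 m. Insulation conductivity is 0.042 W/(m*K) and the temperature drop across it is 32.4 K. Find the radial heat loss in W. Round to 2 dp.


Q = 2*pi*0.042*72*32.4/ln(0.038/0.026) = 1622.21 W

1622.21 W


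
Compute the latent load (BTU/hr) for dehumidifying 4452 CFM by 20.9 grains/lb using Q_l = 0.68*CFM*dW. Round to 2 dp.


Q = 0.68 * 4452 * 20.9 = 63271.82 BTU/hr

63271.82 BTU/hr


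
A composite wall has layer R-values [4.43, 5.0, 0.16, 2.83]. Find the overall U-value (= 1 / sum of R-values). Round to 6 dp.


R_total = 4.43 + 5.0 + 0.16 + 2.83 = 12.42
U = 1/12.42 = 0.080515

0.080515


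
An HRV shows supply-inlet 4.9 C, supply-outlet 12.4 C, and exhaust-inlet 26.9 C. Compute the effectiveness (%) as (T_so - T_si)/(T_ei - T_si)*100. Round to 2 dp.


eff = (12.4-4.9)/(26.9-4.9)*100 = 34.09 %

34.09 %


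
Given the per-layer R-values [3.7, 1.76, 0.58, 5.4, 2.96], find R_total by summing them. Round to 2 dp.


R_total = 3.7 + 1.76 + 0.58 + 5.4 + 2.96 = 14.40

14.40


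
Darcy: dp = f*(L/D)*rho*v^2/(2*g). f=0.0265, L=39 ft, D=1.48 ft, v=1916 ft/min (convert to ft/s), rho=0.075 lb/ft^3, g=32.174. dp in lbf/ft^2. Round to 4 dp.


v_fps = 1916/60 = 31.9333 ft/s
dp = 0.0265*(39/1.48)*0.075*31.9333^2/(2*32.174) = 0.8300 lbf/ft^2

0.8300 lbf/ft^2


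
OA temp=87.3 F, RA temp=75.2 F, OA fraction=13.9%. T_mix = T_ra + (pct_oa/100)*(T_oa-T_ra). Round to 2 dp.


T_mix = 75.2 + (13.9/100)*(87.3-75.2) = 76.88 F

76.88 F


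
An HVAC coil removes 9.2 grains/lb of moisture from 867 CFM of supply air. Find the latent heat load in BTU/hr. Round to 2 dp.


Q = 0.68 * 867 * 9.2 = 5423.95 BTU/hr

5423.95 BTU/hr


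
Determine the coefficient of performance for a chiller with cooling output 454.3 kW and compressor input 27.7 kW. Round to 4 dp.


COP = 454.3 / 27.7 = 16.4007

16.4007


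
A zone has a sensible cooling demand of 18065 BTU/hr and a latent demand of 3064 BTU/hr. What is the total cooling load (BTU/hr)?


Qt = 18065 + 3064 = 21129 BTU/hr

21129 BTU/hr


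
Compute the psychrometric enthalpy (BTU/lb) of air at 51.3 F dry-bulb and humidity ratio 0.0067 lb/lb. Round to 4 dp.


h = 0.24*51.3 + 0.0067*(1061+0.444*51.3) = 19.5733 BTU/lb

19.5733 BTU/lb


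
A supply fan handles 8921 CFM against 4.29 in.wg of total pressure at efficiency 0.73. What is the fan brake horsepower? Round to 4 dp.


BHP = 8921 * 4.29 / (6356 * 0.73) = 8.2483 hp

8.2483 hp


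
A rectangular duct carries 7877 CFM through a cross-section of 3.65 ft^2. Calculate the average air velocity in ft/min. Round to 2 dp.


V = 7877 / 3.65 = 2158.08 ft/min

2158.08 ft/min


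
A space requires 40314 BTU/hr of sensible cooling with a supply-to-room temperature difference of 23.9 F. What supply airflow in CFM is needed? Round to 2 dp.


CFM = 40314 / (1.08 * 23.9) = 1561.83

1561.83 CFM


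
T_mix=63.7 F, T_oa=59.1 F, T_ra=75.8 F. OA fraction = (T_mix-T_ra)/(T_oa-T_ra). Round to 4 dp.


frac = (63.7 - 75.8) / (59.1 - 75.8) = 0.7246

0.7246


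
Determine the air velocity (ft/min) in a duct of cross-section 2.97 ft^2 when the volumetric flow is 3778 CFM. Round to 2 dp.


V = 3778 / 2.97 = 1272.05 ft/min

1272.05 ft/min


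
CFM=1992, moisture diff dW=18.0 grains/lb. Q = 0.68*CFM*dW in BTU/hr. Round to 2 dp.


Q = 0.68 * 1992 * 18.0 = 24382.08 BTU/hr

24382.08 BTU/hr


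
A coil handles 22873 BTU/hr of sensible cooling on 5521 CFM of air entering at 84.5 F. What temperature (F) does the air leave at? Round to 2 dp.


dT = 22873/(1.08*5521) = 3.8360
T_leave = 84.5 - 3.8360 = 80.66 F

80.66 F


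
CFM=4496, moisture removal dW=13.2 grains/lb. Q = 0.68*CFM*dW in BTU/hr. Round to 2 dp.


Q = 0.68 * 4496 * 13.2 = 40356.10 BTU/hr

40356.10 BTU/hr


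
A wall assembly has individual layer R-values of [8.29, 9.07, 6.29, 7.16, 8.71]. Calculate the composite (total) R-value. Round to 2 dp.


R_total = 8.29 + 9.07 + 6.29 + 7.16 + 8.71 = 39.52

39.52


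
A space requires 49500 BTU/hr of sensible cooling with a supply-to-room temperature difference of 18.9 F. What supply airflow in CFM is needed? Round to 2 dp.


CFM = 49500 / (1.08 * 18.9) = 2425.04

2425.04 CFM


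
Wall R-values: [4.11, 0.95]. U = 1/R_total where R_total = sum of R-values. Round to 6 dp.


R_total = 4.11 + 0.95 = 5.06
U = 1/5.06 = 0.197628

0.197628


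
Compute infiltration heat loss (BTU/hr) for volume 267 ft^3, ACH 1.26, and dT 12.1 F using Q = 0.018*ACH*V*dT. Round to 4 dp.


Q = 0.018 * 1.26 * 267 * 12.1 = 73.2723 BTU/hr

73.2723 BTU/hr


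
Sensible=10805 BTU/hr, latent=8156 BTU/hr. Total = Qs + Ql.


Qt = 10805 + 8156 = 18961 BTU/hr

18961 BTU/hr


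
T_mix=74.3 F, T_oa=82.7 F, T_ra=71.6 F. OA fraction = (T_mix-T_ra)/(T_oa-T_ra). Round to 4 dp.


frac = (74.3 - 71.6) / (82.7 - 71.6) = 0.2432

0.2432


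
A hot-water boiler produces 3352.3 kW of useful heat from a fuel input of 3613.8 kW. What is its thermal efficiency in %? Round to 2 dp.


eta = (3352.3/3613.8)*100 = 92.76 %

92.76 %


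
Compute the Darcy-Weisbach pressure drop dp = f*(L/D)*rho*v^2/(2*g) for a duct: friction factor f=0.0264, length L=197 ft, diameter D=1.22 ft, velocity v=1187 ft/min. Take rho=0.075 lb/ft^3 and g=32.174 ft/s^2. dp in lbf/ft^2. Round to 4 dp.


v_fps = 1187/60 = 19.7833 ft/s
dp = 0.0264*(197/1.22)*0.075*19.7833^2/(2*32.174) = 1.9446 lbf/ft^2

1.9446 lbf/ft^2


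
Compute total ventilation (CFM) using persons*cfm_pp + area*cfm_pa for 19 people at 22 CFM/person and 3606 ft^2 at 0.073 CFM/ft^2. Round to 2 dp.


Total = 19*22 + 3606*0.073 = 681.24 CFM

681.24 CFM


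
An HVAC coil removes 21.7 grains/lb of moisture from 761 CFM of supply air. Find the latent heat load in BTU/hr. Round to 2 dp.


Q = 0.68 * 761 * 21.7 = 11229.32 BTU/hr

11229.32 BTU/hr


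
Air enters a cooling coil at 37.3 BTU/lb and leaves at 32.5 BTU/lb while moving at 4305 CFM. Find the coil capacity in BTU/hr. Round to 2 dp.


Q = 4.5 * 4305 * (37.3 - 32.5) = 92988.00 BTU/hr

92988.00 BTU/hr


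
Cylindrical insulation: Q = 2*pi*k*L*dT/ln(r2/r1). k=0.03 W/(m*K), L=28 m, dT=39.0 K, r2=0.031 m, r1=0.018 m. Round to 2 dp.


Q = 2*pi*0.03*28*39.0/ln(0.031/0.018) = 378.64 W

378.64 W


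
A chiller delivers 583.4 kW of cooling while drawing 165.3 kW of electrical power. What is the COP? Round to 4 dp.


COP = 583.4 / 165.3 = 3.5293

3.5293


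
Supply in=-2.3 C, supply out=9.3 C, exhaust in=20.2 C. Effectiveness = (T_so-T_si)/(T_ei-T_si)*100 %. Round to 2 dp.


eff = (9.3-(-2.3))/(20.2-(-2.3))*100 = 51.56 %

51.56 %


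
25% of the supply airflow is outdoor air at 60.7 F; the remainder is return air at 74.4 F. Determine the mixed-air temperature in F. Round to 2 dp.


T_mix = 0.25*60.7 + 0.75*74.4 = 70.98 F

70.98 F


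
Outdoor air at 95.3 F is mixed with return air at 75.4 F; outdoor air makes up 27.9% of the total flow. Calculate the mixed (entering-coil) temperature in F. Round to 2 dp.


T_mix = 75.4 + (27.9/100)*(95.3-75.4) = 80.95 F

80.95 F


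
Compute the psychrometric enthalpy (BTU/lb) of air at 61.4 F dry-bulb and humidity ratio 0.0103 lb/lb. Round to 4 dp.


h = 0.24*61.4 + 0.0103*(1061+0.444*61.4) = 25.9451 BTU/lb

25.9451 BTU/lb


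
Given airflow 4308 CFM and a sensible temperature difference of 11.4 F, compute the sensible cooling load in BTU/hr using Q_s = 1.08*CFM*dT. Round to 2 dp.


Q = 1.08 * 4308 * 11.4 = 53040.10 BTU/hr

53040.10 BTU/hr


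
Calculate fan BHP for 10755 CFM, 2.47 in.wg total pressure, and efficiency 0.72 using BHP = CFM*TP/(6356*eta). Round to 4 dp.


BHP = 10755 * 2.47 / (6356 * 0.72) = 5.8048 hp

5.8048 hp


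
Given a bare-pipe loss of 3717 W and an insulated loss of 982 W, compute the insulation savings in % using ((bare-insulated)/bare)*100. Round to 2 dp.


Savings = ((3717-982)/3717)*100 = 73.58 %

73.58 %


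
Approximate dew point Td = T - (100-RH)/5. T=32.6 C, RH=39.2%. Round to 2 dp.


Td = 32.6 - (100-39.2)/5 = 20.44 C

20.44 C


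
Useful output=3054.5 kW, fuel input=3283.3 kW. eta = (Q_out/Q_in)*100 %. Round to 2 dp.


eta = (3054.5/3283.3)*100 = 93.03 %

93.03 %


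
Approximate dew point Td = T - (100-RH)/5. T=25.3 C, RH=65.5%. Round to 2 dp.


Td = 25.3 - (100-65.5)/5 = 18.40 C

18.40 C


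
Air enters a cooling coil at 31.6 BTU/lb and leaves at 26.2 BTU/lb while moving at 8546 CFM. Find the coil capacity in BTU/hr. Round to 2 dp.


Q = 4.5 * 8546 * (31.6 - 26.2) = 207667.80 BTU/hr

207667.80 BTU/hr


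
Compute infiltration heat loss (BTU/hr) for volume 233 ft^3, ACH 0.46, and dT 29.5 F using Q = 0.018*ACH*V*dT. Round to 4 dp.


Q = 0.018 * 0.46 * 233 * 29.5 = 56.9126 BTU/hr

56.9126 BTU/hr


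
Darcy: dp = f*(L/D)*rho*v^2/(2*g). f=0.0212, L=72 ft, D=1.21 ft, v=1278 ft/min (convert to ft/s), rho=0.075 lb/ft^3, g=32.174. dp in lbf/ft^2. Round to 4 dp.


v_fps = 1278/60 = 21.3 ft/s
dp = 0.0212*(72/1.21)*0.075*21.3^2/(2*32.174) = 0.6671 lbf/ft^2

0.6671 lbf/ft^2


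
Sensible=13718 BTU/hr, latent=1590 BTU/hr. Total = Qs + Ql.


Qt = 13718 + 1590 = 15308 BTU/hr

15308 BTU/hr


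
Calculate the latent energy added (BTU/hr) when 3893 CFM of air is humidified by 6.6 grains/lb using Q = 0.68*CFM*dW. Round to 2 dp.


Q = 0.68 * 3893 * 6.6 = 17471.78 BTU/hr

17471.78 BTU/hr


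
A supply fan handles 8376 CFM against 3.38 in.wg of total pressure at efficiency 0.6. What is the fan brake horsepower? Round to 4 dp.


BHP = 8376 * 3.38 / (6356 * 0.6) = 7.4237 hp

7.4237 hp


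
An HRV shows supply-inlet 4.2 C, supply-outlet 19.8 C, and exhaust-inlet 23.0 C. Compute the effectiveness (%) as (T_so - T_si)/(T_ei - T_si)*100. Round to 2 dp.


eff = (19.8-4.2)/(23.0-4.2)*100 = 82.98 %

82.98 %


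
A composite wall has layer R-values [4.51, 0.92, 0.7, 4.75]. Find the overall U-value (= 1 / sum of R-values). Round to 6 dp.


R_total = 4.51 + 0.92 + 0.7 + 4.75 = 10.88
U = 1/10.88 = 0.091912

0.091912


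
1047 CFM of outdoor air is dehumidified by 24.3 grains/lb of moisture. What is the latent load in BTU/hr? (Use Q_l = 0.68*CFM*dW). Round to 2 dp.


Q = 0.68 * 1047 * 24.3 = 17300.63 BTU/hr

17300.63 BTU/hr


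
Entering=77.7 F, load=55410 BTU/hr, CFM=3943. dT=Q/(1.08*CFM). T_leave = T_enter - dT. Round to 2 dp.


dT = 55410/(1.08*3943) = 13.0118
T_leave = 77.7 - 13.0118 = 64.69 F

64.69 F
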